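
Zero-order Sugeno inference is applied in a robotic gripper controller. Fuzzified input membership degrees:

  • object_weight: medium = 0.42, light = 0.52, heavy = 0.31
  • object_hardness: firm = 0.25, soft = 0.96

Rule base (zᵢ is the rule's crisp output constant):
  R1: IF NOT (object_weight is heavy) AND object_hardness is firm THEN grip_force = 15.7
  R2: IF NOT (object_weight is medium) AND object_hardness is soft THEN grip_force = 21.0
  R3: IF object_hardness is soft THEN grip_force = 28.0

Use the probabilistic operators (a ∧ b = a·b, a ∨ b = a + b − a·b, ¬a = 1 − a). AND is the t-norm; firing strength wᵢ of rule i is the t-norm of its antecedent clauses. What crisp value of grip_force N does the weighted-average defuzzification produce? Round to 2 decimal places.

R1 (z=15.7): ¬heavy=1−0.31=0.69, firm=0.25; AND[a·b] → w = 0.1725
R2 (z=21.0): ¬medium=1−0.42=0.58, soft=0.96; AND[a·b] → w = 0.5568
R3 (z=28.0): soft=0.96 → w = 0.9600
Weighted average = (0.1725·15.7 + 0.5568·21.0 + 0.9600·28.0) / (0.1725 + 0.5568 + 0.9600)
  = 41.2811 / 1.6893 = 24.44

24.44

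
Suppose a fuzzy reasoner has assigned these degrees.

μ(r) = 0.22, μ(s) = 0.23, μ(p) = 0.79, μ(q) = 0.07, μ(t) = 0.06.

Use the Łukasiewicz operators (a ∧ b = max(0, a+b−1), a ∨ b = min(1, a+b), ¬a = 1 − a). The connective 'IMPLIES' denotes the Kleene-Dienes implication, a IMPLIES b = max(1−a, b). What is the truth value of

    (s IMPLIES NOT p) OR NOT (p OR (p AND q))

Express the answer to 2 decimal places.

0.98

NOT p = 1 − 0.79 = 0.21
s IMPLIES NOT p  [Kleene-Dienes: max(1−a, b)] with a=0.23, b=0.21 → 0.77
p AND q = max(0, a+b−1) on (0.79, 0.07) = 0.00
p OR (p AND q) = min(1, a+b) on (0.79, 0.00) = 0.79
NOT (p OR (p AND q)) = 1 − 0.79 = 0.21
(s IMPLIES NOT p) OR NOT (p OR (p AND q)) = min(1, a+b) on (0.77, 0.21) = 0.98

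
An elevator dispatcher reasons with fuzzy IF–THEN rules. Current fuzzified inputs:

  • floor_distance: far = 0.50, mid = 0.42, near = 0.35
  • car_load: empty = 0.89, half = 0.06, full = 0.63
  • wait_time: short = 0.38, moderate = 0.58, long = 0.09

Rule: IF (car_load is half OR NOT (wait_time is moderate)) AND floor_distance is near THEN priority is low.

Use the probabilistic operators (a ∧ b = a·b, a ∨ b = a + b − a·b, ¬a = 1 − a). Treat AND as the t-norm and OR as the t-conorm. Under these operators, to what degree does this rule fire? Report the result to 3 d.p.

0.159

firing strength: (half=0.06 OR ¬moderate=1−0.58=0.42) = 0.4548; AND[a·b] with near=0.35 → w = 0.1592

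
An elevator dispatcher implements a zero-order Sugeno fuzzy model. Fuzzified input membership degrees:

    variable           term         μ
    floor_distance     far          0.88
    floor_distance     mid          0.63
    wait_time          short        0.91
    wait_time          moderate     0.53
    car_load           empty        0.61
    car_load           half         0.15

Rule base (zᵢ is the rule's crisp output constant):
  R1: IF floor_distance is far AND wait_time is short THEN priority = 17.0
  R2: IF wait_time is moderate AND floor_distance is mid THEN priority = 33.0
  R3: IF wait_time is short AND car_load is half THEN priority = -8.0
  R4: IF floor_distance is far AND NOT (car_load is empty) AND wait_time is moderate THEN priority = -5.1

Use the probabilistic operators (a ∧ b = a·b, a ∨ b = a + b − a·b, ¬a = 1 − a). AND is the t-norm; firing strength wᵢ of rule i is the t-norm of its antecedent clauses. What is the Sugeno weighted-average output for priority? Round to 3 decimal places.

R1 (z=17.0): far=0.88, short=0.91; AND[a·b] → w = 0.8008
R2 (z=33.0): moderate=0.53, mid=0.63; AND[a·b] → w = 0.3339
R3 (z=-8.0): short=0.91, half=0.15; AND[a·b] → w = 0.1365
R4 (z=-5.1): far=0.88, ¬empty=1−0.61=0.39, moderate=0.53; AND[a·b] → w = 0.1819
Weighted average = (0.8008·17.0 + 0.3339·33.0 + 0.1365·-8.0 + 0.1819·-5.1) / (0.8008 + 0.3339 + 0.1365 + 0.1819)
  = 22.6126 / 1.4531 = 15.562

15.562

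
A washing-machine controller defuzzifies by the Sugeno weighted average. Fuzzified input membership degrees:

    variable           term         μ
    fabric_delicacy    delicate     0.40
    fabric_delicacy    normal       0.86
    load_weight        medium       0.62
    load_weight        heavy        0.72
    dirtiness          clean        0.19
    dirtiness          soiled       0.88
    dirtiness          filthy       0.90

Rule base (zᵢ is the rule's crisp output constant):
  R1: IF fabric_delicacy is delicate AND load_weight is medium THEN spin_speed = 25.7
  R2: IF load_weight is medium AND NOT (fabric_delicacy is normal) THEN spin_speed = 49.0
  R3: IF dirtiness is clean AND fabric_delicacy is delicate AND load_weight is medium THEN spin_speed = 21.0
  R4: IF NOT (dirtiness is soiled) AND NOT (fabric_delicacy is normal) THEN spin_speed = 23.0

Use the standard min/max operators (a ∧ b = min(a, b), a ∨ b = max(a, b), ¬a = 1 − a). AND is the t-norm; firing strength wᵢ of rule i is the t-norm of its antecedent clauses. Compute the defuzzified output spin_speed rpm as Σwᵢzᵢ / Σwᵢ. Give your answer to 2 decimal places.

R1 (z=25.7): delicate=0.40, medium=0.62; AND[min(a, b)] → w = 0.40
R2 (z=49.0): medium=0.62, ¬normal=1−0.86=0.14; AND[min(a, b)] → w = 0.14
R3 (z=21.0): clean=0.19, delicate=0.40, medium=0.62; AND[min(a, b)] → w = 0.19
R4 (z=23.0): ¬soiled=1−0.88=0.12, ¬normal=1−0.86=0.14; AND[min(a, b)] → w = 0.12
Weighted average = (0.40·25.7 + 0.14·49.0 + 0.19·21.0 + 0.12·23.0) / (0.40 + 0.14 + 0.19 + 0.12)
  = 23.8900 / 0.8500 = 28.11

28.11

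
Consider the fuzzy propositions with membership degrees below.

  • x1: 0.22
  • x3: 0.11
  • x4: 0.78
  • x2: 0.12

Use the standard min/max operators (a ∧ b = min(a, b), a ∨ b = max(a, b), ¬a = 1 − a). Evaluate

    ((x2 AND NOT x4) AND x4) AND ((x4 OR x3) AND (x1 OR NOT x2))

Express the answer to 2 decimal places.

0.12

NOT x4 = 1 − 0.78 = 0.22
x2 AND NOT x4 = min(a, b) on (0.12, 0.22) = 0.12
(x2 AND NOT x4) AND x4 = min(a, b) on (0.12, 0.78) = 0.12
x4 OR x3 = max(a, b) on (0.78, 0.11) = 0.78
NOT x2 = 1 − 0.12 = 0.88
x1 OR NOT x2 = max(a, b) on (0.22, 0.88) = 0.88
(x4 OR x3) AND (x1 OR NOT x2) = min(a, b) on (0.78, 0.88) = 0.78
((x2 AND NOT x4) AND x4) AND ((x4 OR x3) AND (x1 OR NOT x2)) = min(a, b) on (0.12, 0.78) = 0.12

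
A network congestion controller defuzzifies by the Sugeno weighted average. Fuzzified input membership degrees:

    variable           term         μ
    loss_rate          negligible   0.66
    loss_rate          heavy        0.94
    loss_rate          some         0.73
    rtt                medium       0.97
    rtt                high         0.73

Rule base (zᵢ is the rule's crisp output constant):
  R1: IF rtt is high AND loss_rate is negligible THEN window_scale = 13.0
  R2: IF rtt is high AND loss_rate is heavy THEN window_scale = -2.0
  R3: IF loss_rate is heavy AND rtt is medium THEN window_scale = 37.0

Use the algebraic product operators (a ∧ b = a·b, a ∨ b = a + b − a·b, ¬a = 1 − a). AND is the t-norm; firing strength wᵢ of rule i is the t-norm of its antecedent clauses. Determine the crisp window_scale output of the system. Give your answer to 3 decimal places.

R1 (z=13.0): high=0.73, negligible=0.66; AND[a·b] → w = 0.4818
R2 (z=-2.0): high=0.73, heavy=0.94; AND[a·b] → w = 0.6862
R3 (z=37.0): heavy=0.94, medium=0.97; AND[a·b] → w = 0.9118
Weighted average = (0.4818·13.0 + 0.6862·-2.0 + 0.9118·37.0) / (0.4818 + 0.6862 + 0.9118)
  = 38.6276 / 2.0798 = 18.573

18.573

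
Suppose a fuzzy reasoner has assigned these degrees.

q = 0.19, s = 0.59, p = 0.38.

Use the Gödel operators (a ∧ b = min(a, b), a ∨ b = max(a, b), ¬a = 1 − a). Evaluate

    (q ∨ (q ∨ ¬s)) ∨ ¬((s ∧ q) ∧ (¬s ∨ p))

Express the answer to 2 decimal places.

¬s = 1 − 0.59 = 0.41
q ∨ ¬s = max(a, b) on (0.19, 0.41) = 0.41
q ∨ (q ∨ ¬s) = max(a, b) on (0.19, 0.41) = 0.41
s ∧ q = min(a, b) on (0.59, 0.19) = 0.19
¬s = 1 − 0.59 = 0.41
¬s ∨ p = max(a, b) on (0.41, 0.38) = 0.41
(s ∧ q) ∧ (¬s ∨ p) = min(a, b) on (0.19, 0.41) = 0.19
¬((s ∧ q) ∧ (¬s ∨ p)) = 1 − 0.19 = 0.81
(q ∨ (q ∨ ¬s)) ∨ ¬((s ∧ q) ∧ (¬s ∨ p)) = max(a, b) on (0.41, 0.81) = 0.81

0.81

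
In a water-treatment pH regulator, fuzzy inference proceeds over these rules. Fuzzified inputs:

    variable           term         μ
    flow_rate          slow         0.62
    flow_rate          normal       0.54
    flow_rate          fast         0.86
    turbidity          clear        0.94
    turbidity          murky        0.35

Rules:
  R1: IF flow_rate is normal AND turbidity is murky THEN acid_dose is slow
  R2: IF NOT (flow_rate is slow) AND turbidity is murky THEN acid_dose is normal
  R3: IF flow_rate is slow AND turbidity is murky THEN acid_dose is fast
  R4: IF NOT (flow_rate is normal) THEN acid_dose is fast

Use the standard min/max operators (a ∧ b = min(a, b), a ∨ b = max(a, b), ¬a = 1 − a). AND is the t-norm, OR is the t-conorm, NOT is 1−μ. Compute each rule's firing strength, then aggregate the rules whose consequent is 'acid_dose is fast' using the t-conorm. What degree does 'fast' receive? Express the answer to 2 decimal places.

0.46

R1: normal=0.54, murky=0.35; AND[min(a, b)] → w = 0.35
R2: ¬slow=1−0.62=0.38, murky=0.35; AND[min(a, b)] → w = 0.35
R3: slow=0.62, murky=0.35; AND[min(a, b)] → w = 0.35
R4: ¬normal=1−0.54=0.46 → w = 0.46
Rules with consequent 'fast': {R3, R4} → strengths 0.35, 0.46
Aggregate via t-conorm [max(a, b)]: 0.46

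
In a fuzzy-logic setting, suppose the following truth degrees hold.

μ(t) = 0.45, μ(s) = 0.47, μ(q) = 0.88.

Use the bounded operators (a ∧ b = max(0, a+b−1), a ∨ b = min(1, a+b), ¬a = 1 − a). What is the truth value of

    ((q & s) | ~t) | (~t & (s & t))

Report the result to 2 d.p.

q & s = max(0, a+b−1) on (0.88, 0.47) = 0.35
~t = 1 − 0.45 = 0.55
(q & s) | ~t = min(1, a+b) on (0.35, 0.55) = 0.90
~t = 1 − 0.45 = 0.55
s & t = max(0, a+b−1) on (0.47, 0.45) = 0.00
~t & (s & t) = max(0, a+b−1) on (0.55, 0.00) = 0.00
((q & s) | ~t) | (~t & (s & t)) = min(1, a+b) on (0.90, 0.00) = 0.90

0.90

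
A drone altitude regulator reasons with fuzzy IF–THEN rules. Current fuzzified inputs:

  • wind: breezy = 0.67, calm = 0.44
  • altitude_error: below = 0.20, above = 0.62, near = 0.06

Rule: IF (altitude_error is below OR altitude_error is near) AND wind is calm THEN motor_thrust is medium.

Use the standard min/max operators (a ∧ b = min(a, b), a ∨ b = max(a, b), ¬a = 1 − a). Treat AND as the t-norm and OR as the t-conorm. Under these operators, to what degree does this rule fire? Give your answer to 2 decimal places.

0.20

firing strength: (below=0.20 OR near=0.06) = 0.20; AND[min(a, b)] with calm=0.44 → w = 0.20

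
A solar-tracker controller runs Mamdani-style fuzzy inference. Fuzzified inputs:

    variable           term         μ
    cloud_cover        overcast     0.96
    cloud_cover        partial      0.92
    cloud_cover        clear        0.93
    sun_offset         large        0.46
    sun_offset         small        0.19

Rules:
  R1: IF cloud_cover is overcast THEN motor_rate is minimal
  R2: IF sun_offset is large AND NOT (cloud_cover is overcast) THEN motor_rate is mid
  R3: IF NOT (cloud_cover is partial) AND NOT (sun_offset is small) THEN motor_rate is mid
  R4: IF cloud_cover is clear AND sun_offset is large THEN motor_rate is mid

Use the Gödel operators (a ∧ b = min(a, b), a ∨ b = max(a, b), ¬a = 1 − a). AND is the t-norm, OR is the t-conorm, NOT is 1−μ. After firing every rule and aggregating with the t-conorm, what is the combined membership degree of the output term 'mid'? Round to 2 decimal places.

R1: overcast=0.96 → w = 0.96
R2: large=0.46, ¬overcast=1−0.96=0.04; AND[min(a, b)] → w = 0.04
R3: ¬partial=1−0.92=0.08, ¬small=1−0.19=0.81; AND[min(a, b)] → w = 0.08
R4: clear=0.93, large=0.46; AND[min(a, b)] → w = 0.46
Rules with consequent 'mid': {R2, R3, R4} → strengths 0.04, 0.08, 0.46
Aggregate via t-conorm [max(a, b)]: 0.46

0.46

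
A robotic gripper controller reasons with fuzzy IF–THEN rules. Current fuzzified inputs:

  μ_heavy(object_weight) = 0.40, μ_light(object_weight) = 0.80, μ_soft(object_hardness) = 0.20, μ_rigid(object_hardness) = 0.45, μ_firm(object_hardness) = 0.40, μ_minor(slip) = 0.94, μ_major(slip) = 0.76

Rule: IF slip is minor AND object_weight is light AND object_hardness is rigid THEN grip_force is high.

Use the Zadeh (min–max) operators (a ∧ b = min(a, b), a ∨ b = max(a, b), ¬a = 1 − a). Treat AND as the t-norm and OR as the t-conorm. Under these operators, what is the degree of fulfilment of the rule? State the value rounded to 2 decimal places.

0.45

firing strength: minor=0.94, light=0.80, rigid=0.45; AND[min(a, b)] → w = 0.45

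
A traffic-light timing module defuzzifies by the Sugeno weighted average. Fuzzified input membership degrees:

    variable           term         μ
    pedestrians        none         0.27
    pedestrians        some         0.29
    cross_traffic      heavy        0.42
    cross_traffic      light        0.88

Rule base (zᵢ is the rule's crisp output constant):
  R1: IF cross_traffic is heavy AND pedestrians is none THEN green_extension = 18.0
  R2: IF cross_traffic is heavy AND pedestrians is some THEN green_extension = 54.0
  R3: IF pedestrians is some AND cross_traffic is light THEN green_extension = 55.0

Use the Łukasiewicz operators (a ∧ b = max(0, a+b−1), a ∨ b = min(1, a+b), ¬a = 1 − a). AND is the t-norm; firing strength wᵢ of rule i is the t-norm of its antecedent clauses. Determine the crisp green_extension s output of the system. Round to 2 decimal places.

55.00

R1 (z=18.0): heavy=0.42, none=0.27; AND[max(0, a+b−1)] → w = 0.00
R2 (z=54.0): heavy=0.42, some=0.29; AND[max(0, a+b−1)] → w = 0.00
R3 (z=55.0): some=0.29, light=0.88; AND[max(0, a+b−1)] → w = 0.17
Weighted average = (0.00·18.0 + 0.00·54.0 + 0.17·55.0) / (0.00 + 0.00 + 0.17)
  = 9.3500 / 0.1700 = 55.00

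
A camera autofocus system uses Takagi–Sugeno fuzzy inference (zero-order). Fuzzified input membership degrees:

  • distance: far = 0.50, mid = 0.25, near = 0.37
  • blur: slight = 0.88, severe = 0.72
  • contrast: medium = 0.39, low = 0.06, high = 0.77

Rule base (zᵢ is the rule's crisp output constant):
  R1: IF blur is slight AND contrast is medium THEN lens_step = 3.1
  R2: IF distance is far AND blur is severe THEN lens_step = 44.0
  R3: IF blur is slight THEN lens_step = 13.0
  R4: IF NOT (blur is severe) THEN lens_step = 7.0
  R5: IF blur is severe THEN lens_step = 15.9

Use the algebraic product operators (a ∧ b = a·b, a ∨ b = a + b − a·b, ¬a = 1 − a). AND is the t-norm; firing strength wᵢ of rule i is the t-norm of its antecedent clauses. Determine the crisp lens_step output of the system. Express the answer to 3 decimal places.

16.163

R1 (z=3.1): slight=0.88, medium=0.39; AND[a·b] → w = 0.3432
R2 (z=44.0): far=0.50, severe=0.72; AND[a·b] → w = 0.3600
R3 (z=13.0): slight=0.88 → w = 0.8800
R4 (z=7.0): ¬severe=1−0.72=0.28 → w = 0.2800
R5 (z=15.9): severe=0.72 → w = 0.7200
Weighted average = (0.3432·3.1 + 0.3600·44.0 + 0.8800·13.0 + 0.2800·7.0 + 0.7200·15.9) / (0.3432 + 0.3600 + 0.8800 + 0.2800 + 0.7200)
  = 41.7519 / 2.5832 = 16.163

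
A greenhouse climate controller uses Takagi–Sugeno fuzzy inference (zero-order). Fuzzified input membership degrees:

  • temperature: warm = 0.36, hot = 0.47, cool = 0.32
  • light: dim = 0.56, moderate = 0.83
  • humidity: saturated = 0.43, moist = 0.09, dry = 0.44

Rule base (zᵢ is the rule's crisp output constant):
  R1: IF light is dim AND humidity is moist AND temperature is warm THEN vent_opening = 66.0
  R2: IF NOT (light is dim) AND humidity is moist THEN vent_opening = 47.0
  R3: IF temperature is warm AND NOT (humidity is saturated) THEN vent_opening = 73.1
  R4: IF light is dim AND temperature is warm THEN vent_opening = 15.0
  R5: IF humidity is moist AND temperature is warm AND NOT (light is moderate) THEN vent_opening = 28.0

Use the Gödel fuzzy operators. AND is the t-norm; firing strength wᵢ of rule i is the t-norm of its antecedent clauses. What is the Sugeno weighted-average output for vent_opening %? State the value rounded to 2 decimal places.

R1 (z=66.0): dim=0.56, moist=0.09, warm=0.36; AND[min(a, b)] → w = 0.09
R2 (z=47.0): ¬dim=1−0.56=0.44, moist=0.09; AND[min(a, b)] → w = 0.09
R3 (z=73.1): warm=0.36, ¬saturated=1−0.43=0.57; AND[min(a, b)] → w = 0.36
R4 (z=15.0): dim=0.56, warm=0.36; AND[min(a, b)] → w = 0.36
R5 (z=28.0): moist=0.09, warm=0.36, ¬moderate=1−0.83=0.17; AND[min(a, b)] → w = 0.09
Weighted average = (0.09·66.0 + 0.09·47.0 + 0.36·73.1 + 0.36·15.0 + 0.09·28.0) / (0.09 + 0.09 + 0.36 + 0.36 + 0.09)
  = 44.4060 / 0.9900 = 44.85

44.85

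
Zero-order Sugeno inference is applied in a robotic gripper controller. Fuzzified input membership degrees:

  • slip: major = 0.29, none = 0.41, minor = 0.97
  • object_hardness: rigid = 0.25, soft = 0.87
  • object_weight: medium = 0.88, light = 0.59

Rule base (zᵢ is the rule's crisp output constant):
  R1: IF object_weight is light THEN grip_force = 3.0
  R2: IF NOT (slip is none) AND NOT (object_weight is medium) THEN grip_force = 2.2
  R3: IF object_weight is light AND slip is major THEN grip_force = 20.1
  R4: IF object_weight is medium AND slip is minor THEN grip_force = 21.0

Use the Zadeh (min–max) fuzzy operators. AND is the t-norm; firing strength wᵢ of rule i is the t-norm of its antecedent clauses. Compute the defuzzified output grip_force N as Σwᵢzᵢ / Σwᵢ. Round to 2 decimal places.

R1 (z=3.0): light=0.59 → w = 0.59
R2 (z=2.2): ¬none=1−0.41=0.59, ¬medium=1−0.88=0.12; AND[min(a, b)] → w = 0.12
R3 (z=20.1): light=0.59, major=0.29; AND[min(a, b)] → w = 0.29
R4 (z=21.0): medium=0.88, minor=0.97; AND[min(a, b)] → w = 0.88
Weighted average = (0.59·3.0 + 0.12·2.2 + 0.29·20.1 + 0.88·21.0) / (0.59 + 0.12 + 0.29 + 0.88)
  = 26.3430 / 1.8800 = 14.01

14.01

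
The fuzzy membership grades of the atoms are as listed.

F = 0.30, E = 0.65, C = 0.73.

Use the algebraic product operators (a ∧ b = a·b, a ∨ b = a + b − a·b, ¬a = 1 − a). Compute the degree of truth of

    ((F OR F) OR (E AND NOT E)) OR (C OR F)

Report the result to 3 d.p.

0.928

F OR F = a + b − a·b on (0.3000, 0.3000) = 0.5100
NOT E = 1 − 0.6500 = 0.3500
E AND NOT E = a·b on (0.6500, 0.3500) = 0.2275
(F OR F) OR (E AND NOT E) = a + b − a·b on (0.5100, 0.2275) = 0.6215
C OR F = a + b − a·b on (0.7300, 0.3000) = 0.8110
((F OR F) OR (E AND NOT E)) OR (C OR F) = a + b − a·b on (0.6215, 0.8110) = 0.9285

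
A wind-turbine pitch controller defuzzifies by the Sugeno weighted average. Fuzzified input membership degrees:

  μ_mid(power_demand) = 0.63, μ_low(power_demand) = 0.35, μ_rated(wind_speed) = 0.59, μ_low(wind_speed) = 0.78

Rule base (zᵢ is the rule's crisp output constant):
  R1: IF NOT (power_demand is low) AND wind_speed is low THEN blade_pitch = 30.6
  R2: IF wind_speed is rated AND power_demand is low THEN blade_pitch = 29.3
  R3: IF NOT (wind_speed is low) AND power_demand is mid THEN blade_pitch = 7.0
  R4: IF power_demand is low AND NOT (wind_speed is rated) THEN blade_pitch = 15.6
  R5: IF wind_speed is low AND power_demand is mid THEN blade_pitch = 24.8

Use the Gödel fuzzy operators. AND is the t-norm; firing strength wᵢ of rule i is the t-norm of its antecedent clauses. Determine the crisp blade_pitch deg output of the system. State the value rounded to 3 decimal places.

R1 (z=30.6): ¬low=1−0.35=0.65, low=0.78; AND[min(a, b)] → w = 0.65
R2 (z=29.3): rated=0.59, low=0.35; AND[min(a, b)] → w = 0.35
R3 (z=7.0): ¬low=1−0.78=0.22, mid=0.63; AND[min(a, b)] → w = 0.22
R4 (z=15.6): low=0.35, ¬rated=1−0.59=0.41; AND[min(a, b)] → w = 0.35
R5 (z=24.8): low=0.78, mid=0.63; AND[min(a, b)] → w = 0.63
Weighted average = (0.65·30.6 + 0.35·29.3 + 0.22·7.0 + 0.35·15.6 + 0.63·24.8) / (0.65 + 0.35 + 0.22 + 0.35 + 0.63)
  = 52.7690 / 2.2000 = 23.986

23.986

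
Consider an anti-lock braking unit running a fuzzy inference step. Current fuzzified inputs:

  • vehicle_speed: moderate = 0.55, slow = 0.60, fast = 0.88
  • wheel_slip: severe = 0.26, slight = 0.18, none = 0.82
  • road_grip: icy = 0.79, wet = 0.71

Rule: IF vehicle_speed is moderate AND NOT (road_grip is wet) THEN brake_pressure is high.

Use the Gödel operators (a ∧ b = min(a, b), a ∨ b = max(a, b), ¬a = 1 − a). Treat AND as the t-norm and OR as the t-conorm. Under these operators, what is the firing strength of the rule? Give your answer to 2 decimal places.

0.29

firing strength: moderate=0.55, ¬wet=1−0.71=0.29; AND[min(a, b)] → w = 0.29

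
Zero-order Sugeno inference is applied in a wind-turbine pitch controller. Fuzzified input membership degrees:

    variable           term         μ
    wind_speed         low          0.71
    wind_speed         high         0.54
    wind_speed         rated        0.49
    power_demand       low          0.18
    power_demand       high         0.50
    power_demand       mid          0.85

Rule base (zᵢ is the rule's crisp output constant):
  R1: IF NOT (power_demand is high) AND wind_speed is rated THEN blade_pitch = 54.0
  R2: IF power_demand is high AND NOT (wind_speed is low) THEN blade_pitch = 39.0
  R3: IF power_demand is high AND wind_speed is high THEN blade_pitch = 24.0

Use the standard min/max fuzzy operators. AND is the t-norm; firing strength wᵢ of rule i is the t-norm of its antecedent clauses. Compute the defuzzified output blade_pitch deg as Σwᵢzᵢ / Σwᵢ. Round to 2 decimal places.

R1 (z=54.0): ¬high=1−0.50=0.50, rated=0.49; AND[min(a, b)] → w = 0.49
R2 (z=39.0): high=0.50, ¬low=1−0.71=0.29; AND[min(a, b)] → w = 0.29
R3 (z=24.0): high=0.50, high=0.54; AND[min(a, b)] → w = 0.50
Weighted average = (0.49·54.0 + 0.29·39.0 + 0.50·24.0) / (0.49 + 0.29 + 0.50)
  = 49.7700 / 1.2800 = 38.88

38.88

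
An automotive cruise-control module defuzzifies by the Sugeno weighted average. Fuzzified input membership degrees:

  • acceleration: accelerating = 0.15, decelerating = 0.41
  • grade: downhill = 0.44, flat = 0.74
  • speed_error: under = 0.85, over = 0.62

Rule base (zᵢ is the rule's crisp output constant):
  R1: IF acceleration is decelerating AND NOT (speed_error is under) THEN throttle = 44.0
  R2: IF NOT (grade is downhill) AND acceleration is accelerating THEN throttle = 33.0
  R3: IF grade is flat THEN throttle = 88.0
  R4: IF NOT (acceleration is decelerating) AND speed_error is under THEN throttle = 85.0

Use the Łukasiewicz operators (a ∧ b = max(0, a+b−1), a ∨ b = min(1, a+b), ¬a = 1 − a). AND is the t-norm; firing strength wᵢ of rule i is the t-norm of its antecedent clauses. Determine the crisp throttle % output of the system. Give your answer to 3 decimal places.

86.881

R1 (z=44.0): decelerating=0.41, ¬under=1−0.85=0.15; AND[max(0, a+b−1)] → w = 0.00
R2 (z=33.0): ¬downhill=1−0.44=0.56, accelerating=0.15; AND[max(0, a+b−1)] → w = 0.00
R3 (z=88.0): flat=0.74 → w = 0.74
R4 (z=85.0): ¬decelerating=1−0.41=0.59, under=0.85; AND[max(0, a+b−1)] → w = 0.44
Weighted average = (0.00·44.0 + 0.00·33.0 + 0.74·88.0 + 0.44·85.0) / (0.00 + 0.00 + 0.74 + 0.44)
  = 102.5200 / 1.1800 = 86.881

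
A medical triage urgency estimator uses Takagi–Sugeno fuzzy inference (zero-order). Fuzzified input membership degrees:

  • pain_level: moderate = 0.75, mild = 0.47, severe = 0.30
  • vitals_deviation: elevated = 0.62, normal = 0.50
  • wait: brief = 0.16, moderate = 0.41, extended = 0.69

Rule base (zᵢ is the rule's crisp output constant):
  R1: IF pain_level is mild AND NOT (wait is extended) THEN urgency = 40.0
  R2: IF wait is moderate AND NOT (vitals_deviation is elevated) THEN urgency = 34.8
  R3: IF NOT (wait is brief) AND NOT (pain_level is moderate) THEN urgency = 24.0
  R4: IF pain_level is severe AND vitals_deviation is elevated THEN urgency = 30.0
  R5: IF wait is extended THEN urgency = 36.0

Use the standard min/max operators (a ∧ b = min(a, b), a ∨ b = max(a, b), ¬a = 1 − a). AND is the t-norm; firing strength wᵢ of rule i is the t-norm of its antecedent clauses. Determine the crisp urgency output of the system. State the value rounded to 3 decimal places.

R1 (z=40.0): mild=0.47, ¬extended=1−0.69=0.31; AND[min(a, b)] → w = 0.31
R2 (z=34.8): moderate=0.41, ¬elevated=1−0.62=0.38; AND[min(a, b)] → w = 0.38
R3 (z=24.0): ¬brief=1−0.16=0.84, ¬moderate=1−0.75=0.25; AND[min(a, b)] → w = 0.25
R4 (z=30.0): severe=0.30, elevated=0.62; AND[min(a, b)] → w = 0.30
R5 (z=36.0): extended=0.69 → w = 0.69
Weighted average = (0.31·40.0 + 0.38·34.8 + 0.25·24.0 + 0.30·30.0 + 0.69·36.0) / (0.31 + 0.38 + 0.25 + 0.30 + 0.69)
  = 65.4640 / 1.9300 = 33.919

33.919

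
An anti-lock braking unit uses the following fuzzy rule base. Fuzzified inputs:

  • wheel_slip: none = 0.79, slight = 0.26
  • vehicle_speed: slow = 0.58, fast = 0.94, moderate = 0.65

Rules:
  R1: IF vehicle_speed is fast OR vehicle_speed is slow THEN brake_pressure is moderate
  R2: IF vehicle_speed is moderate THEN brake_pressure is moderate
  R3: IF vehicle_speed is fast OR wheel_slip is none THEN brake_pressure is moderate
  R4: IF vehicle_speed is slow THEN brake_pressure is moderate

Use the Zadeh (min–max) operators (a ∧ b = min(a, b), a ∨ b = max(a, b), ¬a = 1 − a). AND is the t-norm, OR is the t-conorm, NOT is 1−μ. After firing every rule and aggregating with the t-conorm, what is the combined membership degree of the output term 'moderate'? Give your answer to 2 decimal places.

0.94

R1: fast=0.94, slow=0.58; OR[max(a, b)] → w = 0.94
R2: moderate=0.65 → w = 0.65
R3: fast=0.94, none=0.79; OR[max(a, b)] → w = 0.94
R4: slow=0.58 → w = 0.58
Rules with consequent 'moderate': {R1, R2, R3, R4} → strengths 0.94, 0.65, 0.94, 0.58
Aggregate via t-conorm [max(a, b)]: 0.94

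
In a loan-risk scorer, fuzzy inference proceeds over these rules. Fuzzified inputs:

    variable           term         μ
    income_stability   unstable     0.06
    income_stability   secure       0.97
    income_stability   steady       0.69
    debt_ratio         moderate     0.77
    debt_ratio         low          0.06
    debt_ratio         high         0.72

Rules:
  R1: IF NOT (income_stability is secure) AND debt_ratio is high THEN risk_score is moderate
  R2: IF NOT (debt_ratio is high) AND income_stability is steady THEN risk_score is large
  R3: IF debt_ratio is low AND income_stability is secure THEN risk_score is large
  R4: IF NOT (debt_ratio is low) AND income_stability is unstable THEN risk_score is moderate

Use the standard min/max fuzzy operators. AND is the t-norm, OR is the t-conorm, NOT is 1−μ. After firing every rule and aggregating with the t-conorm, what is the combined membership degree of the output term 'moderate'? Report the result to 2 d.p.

0.06

R1: ¬secure=1−0.97=0.03, high=0.72; AND[min(a, b)] → w = 0.03
R2: ¬high=1−0.72=0.28, steady=0.69; AND[min(a, b)] → w = 0.28
R3: low=0.06, secure=0.97; AND[min(a, b)] → w = 0.06
R4: ¬low=1−0.06=0.94, unstable=0.06; AND[min(a, b)] → w = 0.06
Rules with consequent 'moderate': {R1, R4} → strengths 0.03, 0.06
Aggregate via t-conorm [max(a, b)]: 0.06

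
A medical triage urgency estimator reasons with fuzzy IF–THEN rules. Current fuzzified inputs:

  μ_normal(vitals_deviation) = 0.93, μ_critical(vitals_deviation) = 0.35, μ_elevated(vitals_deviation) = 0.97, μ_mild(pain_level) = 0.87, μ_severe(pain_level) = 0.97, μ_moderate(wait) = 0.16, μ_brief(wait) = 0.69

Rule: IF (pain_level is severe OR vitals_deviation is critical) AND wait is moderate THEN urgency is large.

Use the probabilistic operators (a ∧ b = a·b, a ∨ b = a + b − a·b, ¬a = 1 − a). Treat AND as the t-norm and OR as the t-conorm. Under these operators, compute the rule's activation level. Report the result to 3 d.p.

0.157

firing strength: (severe=0.97 OR critical=0.35) = 0.9805; AND[a·b] with moderate=0.16 → w = 0.1569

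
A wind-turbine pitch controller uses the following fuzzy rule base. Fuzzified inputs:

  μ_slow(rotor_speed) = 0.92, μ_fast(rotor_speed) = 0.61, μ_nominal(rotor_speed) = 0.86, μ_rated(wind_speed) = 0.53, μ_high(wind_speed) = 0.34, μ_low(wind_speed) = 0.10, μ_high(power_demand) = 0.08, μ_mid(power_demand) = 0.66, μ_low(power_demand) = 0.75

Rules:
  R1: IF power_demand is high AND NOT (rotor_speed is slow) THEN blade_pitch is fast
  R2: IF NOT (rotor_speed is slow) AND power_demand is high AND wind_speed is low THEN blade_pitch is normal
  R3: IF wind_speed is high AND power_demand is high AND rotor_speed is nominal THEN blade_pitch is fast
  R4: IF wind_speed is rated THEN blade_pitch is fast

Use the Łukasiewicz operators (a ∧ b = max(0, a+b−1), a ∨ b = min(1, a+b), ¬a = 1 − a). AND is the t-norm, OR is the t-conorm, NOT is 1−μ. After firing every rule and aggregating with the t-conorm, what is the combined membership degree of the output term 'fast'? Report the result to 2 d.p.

R1: high=0.08, ¬slow=1−0.92=0.08; AND[max(0, a+b−1)] → w = 0.00
R2: ¬slow=1−0.92=0.08, high=0.08, low=0.10; AND[max(0, a+b−1)] → w = 0.00
R3: high=0.34, high=0.08, nominal=0.86; AND[max(0, a+b−1)] → w = 0.00
R4: rated=0.53 → w = 0.53
Rules with consequent 'fast': {R1, R3, R4} → strengths 0.00, 0.00, 0.53
Aggregate via t-conorm [min(1, a+b)]: 0.53

0.53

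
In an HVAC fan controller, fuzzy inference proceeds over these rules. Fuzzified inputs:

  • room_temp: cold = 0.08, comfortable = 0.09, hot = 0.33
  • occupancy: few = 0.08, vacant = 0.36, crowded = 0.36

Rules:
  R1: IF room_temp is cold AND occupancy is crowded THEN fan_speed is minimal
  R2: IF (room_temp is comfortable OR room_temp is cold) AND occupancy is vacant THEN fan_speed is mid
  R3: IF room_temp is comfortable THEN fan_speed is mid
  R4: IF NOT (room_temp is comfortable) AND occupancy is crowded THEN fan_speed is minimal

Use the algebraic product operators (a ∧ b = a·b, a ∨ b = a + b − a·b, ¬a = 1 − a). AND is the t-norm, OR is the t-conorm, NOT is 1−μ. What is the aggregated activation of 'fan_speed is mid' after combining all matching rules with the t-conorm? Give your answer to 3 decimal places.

0.143

R1: cold=0.08, crowded=0.36; AND[a·b] → w = 0.0288
R2: (comfortable=0.09 OR cold=0.08) = 0.1628; AND[a·b] with vacant=0.36 → w = 0.0586
R3: comfortable=0.09 → w = 0.0900
R4: ¬comfortable=1−0.09=0.91, crowded=0.36; AND[a·b] → w = 0.3276
Rules with consequent 'mid': {R2, R3} → strengths 0.0586, 0.0900
Aggregate via t-conorm [a + b − a·b]: 0.1433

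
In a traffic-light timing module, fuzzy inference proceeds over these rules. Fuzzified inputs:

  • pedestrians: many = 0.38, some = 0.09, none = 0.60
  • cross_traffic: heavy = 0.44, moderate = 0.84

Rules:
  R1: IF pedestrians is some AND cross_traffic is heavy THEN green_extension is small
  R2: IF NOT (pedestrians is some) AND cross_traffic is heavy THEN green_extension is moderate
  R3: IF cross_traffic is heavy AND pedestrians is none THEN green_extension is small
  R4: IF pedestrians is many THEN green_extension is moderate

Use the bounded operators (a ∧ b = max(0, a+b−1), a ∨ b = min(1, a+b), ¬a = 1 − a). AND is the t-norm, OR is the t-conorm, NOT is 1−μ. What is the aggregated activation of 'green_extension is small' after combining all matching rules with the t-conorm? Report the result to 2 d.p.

R1: some=0.09, heavy=0.44; AND[max(0, a+b−1)] → w = 0.00
R2: ¬some=1−0.09=0.91, heavy=0.44; AND[max(0, a+b−1)] → w = 0.35
R3: heavy=0.44, none=0.60; AND[max(0, a+b−1)] → w = 0.04
R4: many=0.38 → w = 0.38
Rules with consequent 'small': {R1, R3} → strengths 0.00, 0.04
Aggregate via t-conorm [min(1, a+b)]: 0.04

0.04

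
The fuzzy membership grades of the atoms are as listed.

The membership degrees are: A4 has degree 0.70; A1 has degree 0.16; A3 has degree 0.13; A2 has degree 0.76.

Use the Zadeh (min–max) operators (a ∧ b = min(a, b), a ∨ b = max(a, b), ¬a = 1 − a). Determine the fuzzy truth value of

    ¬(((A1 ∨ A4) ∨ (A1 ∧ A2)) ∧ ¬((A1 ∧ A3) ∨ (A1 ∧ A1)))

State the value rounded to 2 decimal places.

A1 ∨ A4 = max(a, b) on (0.16, 0.70) = 0.70
A1 ∧ A2 = min(a, b) on (0.16, 0.76) = 0.16
(A1 ∨ A4) ∨ (A1 ∧ A2) = max(a, b) on (0.70, 0.16) = 0.70
A1 ∧ A3 = min(a, b) on (0.16, 0.13) = 0.13
A1 ∧ A1 = min(a, b) on (0.16, 0.16) = 0.16
(A1 ∧ A3) ∨ (A1 ∧ A1) = max(a, b) on (0.13, 0.16) = 0.16
¬((A1 ∧ A3) ∨ (A1 ∧ A1)) = 1 − 0.16 = 0.84
((A1 ∨ A4) ∨ (A1 ∧ A2)) ∧ ¬((A1 ∧ A3) ∨ (A1 ∧ A1)) = min(a, b) on (0.70, 0.84) = 0.70
¬(((A1 ∨ A4) ∨ (A1 ∧ A2)) ∧ ¬((A1 ∧ A3) ∨ (A1 ∧ A1))) = 1 − 0.70 = 0.30

0.30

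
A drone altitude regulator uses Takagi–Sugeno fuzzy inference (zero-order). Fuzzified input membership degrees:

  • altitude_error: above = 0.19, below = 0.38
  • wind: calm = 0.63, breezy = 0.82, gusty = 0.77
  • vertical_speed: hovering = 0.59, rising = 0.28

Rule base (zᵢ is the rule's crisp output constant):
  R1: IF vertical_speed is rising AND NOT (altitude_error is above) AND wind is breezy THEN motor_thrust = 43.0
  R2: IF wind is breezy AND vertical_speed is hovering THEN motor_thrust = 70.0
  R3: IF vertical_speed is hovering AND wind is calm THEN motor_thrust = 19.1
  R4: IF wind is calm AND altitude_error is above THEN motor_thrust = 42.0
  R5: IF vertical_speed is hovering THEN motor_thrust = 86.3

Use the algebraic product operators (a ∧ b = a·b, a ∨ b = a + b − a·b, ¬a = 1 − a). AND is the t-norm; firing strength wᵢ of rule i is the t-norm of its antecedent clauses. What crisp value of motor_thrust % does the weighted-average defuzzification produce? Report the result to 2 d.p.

59.91

R1 (z=43.0): rising=0.28, ¬above=1−0.19=0.81, breezy=0.82; AND[a·b] → w = 0.1860
R2 (z=70.0): breezy=0.82, hovering=0.59; AND[a·b] → w = 0.4838
R3 (z=19.1): hovering=0.59, calm=0.63; AND[a·b] → w = 0.3717
R4 (z=42.0): calm=0.63, above=0.19; AND[a·b] → w = 0.1197
R5 (z=86.3): hovering=0.59 → w = 0.5900
Weighted average = (0.1860·43.0 + 0.4838·70.0 + 0.3717·19.1 + 0.1197·42.0 + 0.5900·86.3) / (0.1860 + 0.4838 + 0.3717 + 0.1197 + 0.5900)
  = 104.9068 / 1.7512 = 59.91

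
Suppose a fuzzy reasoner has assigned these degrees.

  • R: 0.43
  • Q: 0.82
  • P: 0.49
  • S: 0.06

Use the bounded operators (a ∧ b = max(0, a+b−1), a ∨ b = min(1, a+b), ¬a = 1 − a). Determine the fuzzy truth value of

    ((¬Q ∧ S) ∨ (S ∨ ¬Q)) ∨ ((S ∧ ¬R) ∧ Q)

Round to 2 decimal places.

¬Q = 1 − 0.82 = 0.18
¬Q ∧ S = max(0, a+b−1) on (0.18, 0.06) = 0.00
¬Q = 1 − 0.82 = 0.18
S ∨ ¬Q = min(1, a+b) on (0.06, 0.18) = 0.24
(¬Q ∧ S) ∨ (S ∨ ¬Q) = min(1, a+b) on (0.00, 0.24) = 0.24
¬R = 1 − 0.43 = 0.57
S ∧ ¬R = max(0, a+b−1) on (0.06, 0.57) = 0.00
(S ∧ ¬R) ∧ Q = max(0, a+b−1) on (0.00, 0.82) = 0.00
((¬Q ∧ S) ∨ (S ∨ ¬Q)) ∨ ((S ∧ ¬R) ∧ Q) = min(1, a+b) on (0.24, 0.00) = 0.24

0.24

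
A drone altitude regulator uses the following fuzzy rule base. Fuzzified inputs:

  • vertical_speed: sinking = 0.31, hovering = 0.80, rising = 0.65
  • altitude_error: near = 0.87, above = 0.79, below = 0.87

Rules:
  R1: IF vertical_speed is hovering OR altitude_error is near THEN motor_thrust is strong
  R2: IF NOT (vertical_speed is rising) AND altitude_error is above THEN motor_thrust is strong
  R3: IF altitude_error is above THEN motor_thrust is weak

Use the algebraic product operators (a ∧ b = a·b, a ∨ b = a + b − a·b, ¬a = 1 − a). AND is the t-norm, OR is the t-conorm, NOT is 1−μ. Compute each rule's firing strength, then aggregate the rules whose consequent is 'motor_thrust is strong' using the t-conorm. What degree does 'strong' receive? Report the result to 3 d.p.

R1: hovering=0.80, near=0.87; OR[a + b − a·b] → w = 0.9740
R2: ¬rising=1−0.65=0.35, above=0.79; AND[a·b] → w = 0.2765
R3: above=0.79 → w = 0.7900
Rules with consequent 'strong': {R1, R2} → strengths 0.9740, 0.2765
Aggregate via t-conorm [a + b − a·b]: 0.9812

0.981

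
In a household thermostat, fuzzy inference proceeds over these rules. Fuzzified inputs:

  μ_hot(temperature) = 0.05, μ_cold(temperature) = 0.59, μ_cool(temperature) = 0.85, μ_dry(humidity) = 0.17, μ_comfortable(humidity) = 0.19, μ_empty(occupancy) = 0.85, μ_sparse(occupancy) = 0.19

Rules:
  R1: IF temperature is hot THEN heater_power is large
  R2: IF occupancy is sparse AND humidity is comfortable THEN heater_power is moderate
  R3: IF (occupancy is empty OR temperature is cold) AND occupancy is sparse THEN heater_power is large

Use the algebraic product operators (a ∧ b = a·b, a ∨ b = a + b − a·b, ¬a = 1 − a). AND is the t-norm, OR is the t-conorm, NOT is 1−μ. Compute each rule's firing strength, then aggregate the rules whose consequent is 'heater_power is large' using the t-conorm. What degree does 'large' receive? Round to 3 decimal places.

0.219

R1: hot=0.05 → w = 0.0500
R2: sparse=0.19, comfortable=0.19; AND[a·b] → w = 0.0361
R3: (empty=0.85 OR cold=0.59) = 0.9385; AND[a·b] with sparse=0.19 → w = 0.1783
Rules with consequent 'large': {R1, R3} → strengths 0.0500, 0.1783
Aggregate via t-conorm [a + b − a·b]: 0.2194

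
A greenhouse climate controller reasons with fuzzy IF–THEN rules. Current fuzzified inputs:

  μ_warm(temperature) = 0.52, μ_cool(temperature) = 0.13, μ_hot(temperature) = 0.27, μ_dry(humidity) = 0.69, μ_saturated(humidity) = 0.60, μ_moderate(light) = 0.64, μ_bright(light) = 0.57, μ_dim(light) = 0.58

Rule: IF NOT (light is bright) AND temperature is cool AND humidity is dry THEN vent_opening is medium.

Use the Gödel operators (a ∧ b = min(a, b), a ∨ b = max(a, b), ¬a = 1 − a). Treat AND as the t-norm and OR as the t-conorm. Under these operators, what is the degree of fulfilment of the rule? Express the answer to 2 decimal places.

firing strength: ¬bright=1−0.57=0.43, cool=0.13, dry=0.69; AND[min(a, b)] → w = 0.13

0.13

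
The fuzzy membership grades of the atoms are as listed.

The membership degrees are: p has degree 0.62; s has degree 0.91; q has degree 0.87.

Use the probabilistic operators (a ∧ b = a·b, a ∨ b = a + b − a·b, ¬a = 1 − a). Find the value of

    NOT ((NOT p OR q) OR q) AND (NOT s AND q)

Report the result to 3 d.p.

0.001

NOT p = 1 − 0.6200 = 0.3800
NOT p OR q = a + b − a·b on (0.3800, 0.8700) = 0.9194
(NOT p OR q) OR q = a + b − a·b on (0.9194, 0.8700) = 0.9895
NOT ((NOT p OR q) OR q) = 1 − 0.9895 = 0.0105
NOT s = 1 − 0.9100 = 0.0900
NOT s AND q = a·b on (0.0900, 0.8700) = 0.0783
NOT ((NOT p OR q) OR q) AND (NOT s AND q) = a·b on (0.0105, 0.0783) = 0.0008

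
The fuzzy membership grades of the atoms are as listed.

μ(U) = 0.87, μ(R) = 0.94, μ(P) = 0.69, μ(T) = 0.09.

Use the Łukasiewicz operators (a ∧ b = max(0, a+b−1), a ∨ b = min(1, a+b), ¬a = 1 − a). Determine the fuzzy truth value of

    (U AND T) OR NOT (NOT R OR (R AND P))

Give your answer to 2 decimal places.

0.31

U AND T = max(0, a+b−1) on (0.87, 0.09) = 0.00
NOT R = 1 − 0.94 = 0.06
R AND P = max(0, a+b−1) on (0.94, 0.69) = 0.63
NOT R OR (R AND P) = min(1, a+b) on (0.06, 0.63) = 0.69
NOT (NOT R OR (R AND P)) = 1 − 0.69 = 0.31
(U AND T) OR NOT (NOT R OR (R AND P)) = min(1, a+b) on (0.00, 0.31) = 0.31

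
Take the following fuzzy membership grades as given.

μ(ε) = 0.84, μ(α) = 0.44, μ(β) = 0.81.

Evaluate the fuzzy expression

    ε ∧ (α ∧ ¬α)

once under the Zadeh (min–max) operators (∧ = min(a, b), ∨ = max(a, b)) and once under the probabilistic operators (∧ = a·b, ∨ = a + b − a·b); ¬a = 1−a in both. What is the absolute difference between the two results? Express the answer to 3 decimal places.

Under Zadeh (min–max):
  ¬α = 1 − 0.44 = 0.56
  α ∧ ¬α = min(a, b) on (0.44, 0.56) = 0.44
  ε ∧ (α ∧ ¬α) = min(a, b) on (0.84, 0.44) = 0.44
  → value = 0.4400
Under probabilistic:
  ¬α = 1 − 0.4400 = 0.5600
  α ∧ ¬α = a·b on (0.4400, 0.5600) = 0.2464
  ε ∧ (α ∧ ¬α) = a·b on (0.8400, 0.2464) = 0.2070
  → value = 0.2070
|0.4400 − 0.2070| = 0.233

0.233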